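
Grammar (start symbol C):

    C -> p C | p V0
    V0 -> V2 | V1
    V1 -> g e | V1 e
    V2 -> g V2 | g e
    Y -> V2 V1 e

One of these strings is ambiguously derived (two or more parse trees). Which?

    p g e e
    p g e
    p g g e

p g e e: 1 tree
p g e: 2 trees
p g g e: 1 tree

p g e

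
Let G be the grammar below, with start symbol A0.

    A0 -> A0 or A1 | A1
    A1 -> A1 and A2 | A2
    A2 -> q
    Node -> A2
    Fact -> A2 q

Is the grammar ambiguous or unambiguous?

(Node, Fact are unreachable from A0, so their rules don't affect L(A0).) This is a standard precedence ladder (A0 over A1 over A2), with each level left-recursive on its own operator ('or' at A0, 'and' at A1). That structure is LR(1), hence unambiguous.

Unambiguous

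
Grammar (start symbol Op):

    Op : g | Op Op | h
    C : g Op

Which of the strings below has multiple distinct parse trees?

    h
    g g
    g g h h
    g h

h: 1 tree
g g: 1 tree
g g h h: 5 trees
g h: 1 tree

g g h h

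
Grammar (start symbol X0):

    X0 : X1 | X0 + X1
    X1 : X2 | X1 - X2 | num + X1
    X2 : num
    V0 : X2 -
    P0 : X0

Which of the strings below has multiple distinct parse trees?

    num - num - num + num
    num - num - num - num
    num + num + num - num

num - num - num + num: 1 tree
num - num - num - num: 1 tree
num + num + num - num: 7 trees

num + num + num - num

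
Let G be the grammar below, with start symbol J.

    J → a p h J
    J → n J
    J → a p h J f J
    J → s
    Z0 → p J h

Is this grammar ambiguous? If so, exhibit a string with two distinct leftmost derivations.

Ambiguous

Witness: a p h a p h s f s

Derivation 1: J ⇒ a p h J ⇒ a p h a p h J f J ⇒ a p h a p h s f J ⇒ a p h a p h s f s
Derivation 2: J ⇒ a p h J f J ⇒ a p h a p h J f J ⇒ a p h a p h s f J ⇒ a p h a p h s f s

Two distinct leftmost derivations for the same string.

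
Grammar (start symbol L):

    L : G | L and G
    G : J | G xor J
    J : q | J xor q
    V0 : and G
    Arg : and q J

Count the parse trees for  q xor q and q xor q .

4

Parse trees for q xor q and q xor q:
  [L [L [G [J [J q] xor q]]] and [G [J [J q] xor q]]]
  [L [L [G [J [J q] xor q]]] and [G [G [J q]] xor [J q]]]
  [L [L [G [G [J q]] xor [J q]]] and [G [J [J q] xor q]]]
  [L [L [G [G [J q]] xor [J q]]] and [G [G [J q]] xor [J q]]]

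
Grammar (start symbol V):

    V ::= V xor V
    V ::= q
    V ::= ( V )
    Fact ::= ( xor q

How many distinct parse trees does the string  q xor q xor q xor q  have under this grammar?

Parse trees for q xor q xor q xor q:
  [V [V q] xor [V [V q] xor [V [V q] xor [V q]]]]
  [V [V q] xor [V [V [V q] xor [V q]] xor [V q]]]
  [V [V [V q] xor [V q]] xor [V [V q] xor [V q]]]
  [V [V [V q] xor [V [V q] xor [V q]]] xor [V q]]
  [V [V [V [V q] xor [V q]] xor [V q]] xor [V q]]

5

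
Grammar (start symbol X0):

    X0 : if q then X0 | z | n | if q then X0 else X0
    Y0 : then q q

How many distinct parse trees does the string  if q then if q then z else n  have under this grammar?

2

Parse trees for if q then if q then z else n:
  [X0 if q then [X0 if q then [X0 z] else [X0 n]]]
  [X0 if q then [X0 if q then [X0 z]] else [X0 n]]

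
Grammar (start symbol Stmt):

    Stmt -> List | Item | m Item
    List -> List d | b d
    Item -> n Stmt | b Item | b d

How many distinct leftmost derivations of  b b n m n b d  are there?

2

Parse trees for b b n m n b d:
  [Stmt [Item b [Item b [Item n [Stmt m [Item n [Stmt [List b d]]]]]]]]
  [Stmt [Item b [Item b [Item n [Stmt m [Item n [Stmt [Item b d]]]]]]]]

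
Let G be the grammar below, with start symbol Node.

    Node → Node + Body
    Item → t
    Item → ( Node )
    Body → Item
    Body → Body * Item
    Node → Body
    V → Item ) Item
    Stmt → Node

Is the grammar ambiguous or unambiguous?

Unambiguous

Only Node, Body, Item are reachable from Node; ignoring the rest: Node → Node + Body | Body  ;  Body → Body * Item | Item  — a left-associative chain with Item at the bottom. Each string factors uniquely by precedence.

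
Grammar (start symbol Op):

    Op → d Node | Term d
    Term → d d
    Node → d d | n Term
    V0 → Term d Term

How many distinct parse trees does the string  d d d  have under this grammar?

2

Parse trees for d d d:
  [Op d [Node d d]]
  [Op [Term d d] d]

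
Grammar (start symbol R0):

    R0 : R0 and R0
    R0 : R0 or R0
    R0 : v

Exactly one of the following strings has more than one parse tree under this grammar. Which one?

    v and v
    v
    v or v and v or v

v or v and v or v

v and v: 1 tree
v: 1 tree
v or v and v or v: 5 trees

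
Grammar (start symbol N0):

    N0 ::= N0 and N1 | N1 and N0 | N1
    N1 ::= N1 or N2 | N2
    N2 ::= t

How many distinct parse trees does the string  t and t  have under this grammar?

Parse trees for t and t:
  [N0 [N0 [N1 [N2 t]]] and [N1 [N2 t]]]
  [N0 [N1 [N2 t]] and [N0 [N1 [N2 t]]]]

2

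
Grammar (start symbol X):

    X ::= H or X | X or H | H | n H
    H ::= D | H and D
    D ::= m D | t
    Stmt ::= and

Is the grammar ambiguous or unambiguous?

Ambiguous

Witness: t or t

Derivation 1: X ⇒ H or X ⇒ D or X ⇒ t or X ⇒ t or H ⇒ t or D ⇒ t or t
Derivation 2: X ⇒ X or H ⇒ H or H ⇒ D or H ⇒ t or H ⇒ t or D ⇒ t or t

Two distinct leftmost derivations for the same string.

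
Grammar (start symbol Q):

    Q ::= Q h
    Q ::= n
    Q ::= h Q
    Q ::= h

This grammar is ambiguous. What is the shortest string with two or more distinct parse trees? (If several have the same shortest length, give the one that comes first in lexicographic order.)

h h

length 1: no string has ≥2 trees
length 2: h h has 2 parse trees

Two derivations of h h:
  Q ⇒ Q h ⇒ h h
  Q ⇒ h Q ⇒ h h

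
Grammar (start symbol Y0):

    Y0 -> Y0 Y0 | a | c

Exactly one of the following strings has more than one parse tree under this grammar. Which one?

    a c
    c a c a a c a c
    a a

c a c a a c a c

a c: 1 tree
c a c a a c a c: 429 trees
a a: 1 tree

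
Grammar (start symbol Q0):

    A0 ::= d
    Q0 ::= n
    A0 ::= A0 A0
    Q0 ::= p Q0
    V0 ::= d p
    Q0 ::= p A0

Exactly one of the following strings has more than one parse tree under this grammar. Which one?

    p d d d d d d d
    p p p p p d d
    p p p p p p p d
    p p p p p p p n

p d d d d d d d

p d d d d d d d: 132 trees
p p p p p d d: 1 tree
p p p p p p p d: 1 tree
p p p p p p p n: 1 tree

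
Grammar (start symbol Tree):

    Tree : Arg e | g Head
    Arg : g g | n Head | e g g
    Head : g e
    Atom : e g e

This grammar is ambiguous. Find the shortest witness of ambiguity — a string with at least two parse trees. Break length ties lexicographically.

length 3: g g e has 2 parse trees

Two derivations of g g e:
  Tree ⇒ Arg e ⇒ g g e
  Tree ⇒ g Head ⇒ g g e

g g e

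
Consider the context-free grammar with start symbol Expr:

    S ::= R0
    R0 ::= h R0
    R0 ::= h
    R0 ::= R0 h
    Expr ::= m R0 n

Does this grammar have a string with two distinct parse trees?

Ambiguous

Witness: m h h n

Derivation 1: Expr ⇒ m R0 n ⇒ m h R0 n ⇒ m h h n
Derivation 2: Expr ⇒ m R0 n ⇒ m R0 h n ⇒ m h h n

Two distinct leftmost derivations for the same string.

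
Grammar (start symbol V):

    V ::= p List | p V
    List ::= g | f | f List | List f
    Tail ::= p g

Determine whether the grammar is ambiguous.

Witness: p f f

Derivation 1: V ⇒ p List ⇒ p f List ⇒ p f f
Derivation 2: V ⇒ p List ⇒ p List f ⇒ p f f

Two distinct leftmost derivations for the same string.

Ambiguous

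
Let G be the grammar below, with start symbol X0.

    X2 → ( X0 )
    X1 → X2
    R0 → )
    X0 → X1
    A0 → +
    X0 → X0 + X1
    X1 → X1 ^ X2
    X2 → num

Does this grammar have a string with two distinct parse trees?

(R0, A0 are unreachable from X0, so their rules don't affect L(X0).) X0 → X0 + X1 | X1  ;  X1 → X1 ^ X2 | X2  — a left-associative chain with X2 at the bottom. Each string factors uniquely by precedence.

Unambiguous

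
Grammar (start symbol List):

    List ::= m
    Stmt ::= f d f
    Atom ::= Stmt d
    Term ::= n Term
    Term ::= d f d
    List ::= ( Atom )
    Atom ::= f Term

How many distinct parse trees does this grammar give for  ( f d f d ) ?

2

Parse trees for ( f d f d ):
  [List ( [Atom [Stmt f d f] d] )]
  [List ( [Atom f [Term d f d]] )]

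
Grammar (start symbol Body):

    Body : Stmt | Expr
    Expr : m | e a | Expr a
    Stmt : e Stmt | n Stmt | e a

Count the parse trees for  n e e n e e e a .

Parse trees for n e e n e e e a:
  [Body [Stmt n [Stmt e [Stmt e [Stmt n [Stmt e [Stmt e [Stmt e a]]]]]]]]

1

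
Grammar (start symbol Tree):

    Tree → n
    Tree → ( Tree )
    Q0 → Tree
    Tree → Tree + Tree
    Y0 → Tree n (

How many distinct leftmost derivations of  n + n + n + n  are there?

Parse trees for n + n + n + n:
  [Tree [Tree n] + [Tree [Tree n] + [Tree [Tree n] + [Tree n]]]]
  [Tree [Tree n] + [Tree [Tree [Tree n] + [Tree n]] + [Tree n]]]
  [Tree [Tree [Tree n] + [Tree n]] + [Tree [Tree n] + [Tree n]]]
  [Tree [Tree [Tree n] + [Tree [Tree n] + [Tree n]]] + [Tree n]]
  [Tree [Tree [Tree [Tree n] + [Tree n]] + [Tree n]] + [Tree n]]

5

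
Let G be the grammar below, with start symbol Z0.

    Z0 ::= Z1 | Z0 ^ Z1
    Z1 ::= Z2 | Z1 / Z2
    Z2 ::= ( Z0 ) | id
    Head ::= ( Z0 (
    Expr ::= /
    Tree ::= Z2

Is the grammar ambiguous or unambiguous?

Only Z0, Z1, Z2 are reachable from Z0; ignoring the rest: Z0 → Z0 ^ Z1 | Z1  ;  Z1 → Z1 / Z2 | Z2  — a left-associative chain with Z2 at the bottom. Each string factors uniquely by precedence.

Unambiguous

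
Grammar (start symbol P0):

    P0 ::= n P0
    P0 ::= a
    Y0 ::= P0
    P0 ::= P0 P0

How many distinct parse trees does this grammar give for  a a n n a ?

Parse trees for a a n n a:
  [P0 [P0 a] [P0 [P0 a] [P0 n [P0 n [P0 a]]]]]
  [P0 [P0 [P0 a] [P0 a]] [P0 n [P0 n [P0 a]]]]

2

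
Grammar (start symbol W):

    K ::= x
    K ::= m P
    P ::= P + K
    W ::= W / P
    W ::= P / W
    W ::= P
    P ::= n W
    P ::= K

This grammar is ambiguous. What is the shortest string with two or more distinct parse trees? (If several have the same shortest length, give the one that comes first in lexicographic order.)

length 1: no string has ≥2 trees
length 2: no string has ≥2 trees
length 3: x / x has 2 parse trees

Two derivations of x / x:
  W ⇒ W / P ⇒ P / P ⇒ K / P ⇒ x / P ⇒ x / K ⇒ x / x
  W ⇒ P / W ⇒ K / W ⇒ x / W ⇒ x / P ⇒ x / K ⇒ x / x

x / x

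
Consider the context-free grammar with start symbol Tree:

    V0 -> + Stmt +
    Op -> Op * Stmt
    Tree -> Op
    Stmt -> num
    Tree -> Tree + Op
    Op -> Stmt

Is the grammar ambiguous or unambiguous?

Unambiguous

(V0 is unreachable from Tree, so its rules don't affect L(Tree).) This is a standard precedence ladder (Tree over Op over Stmt), with each level left-recursive on its own operator ('+' at Tree, '*' at Op). That structure is LR(1), hence unambiguous.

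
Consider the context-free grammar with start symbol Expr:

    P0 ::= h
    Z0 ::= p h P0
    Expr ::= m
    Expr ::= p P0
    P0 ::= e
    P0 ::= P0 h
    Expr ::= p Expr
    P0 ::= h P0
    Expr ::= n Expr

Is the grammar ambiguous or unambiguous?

Ambiguous

Witness: p h h

Derivation 1: Expr ⇒ p P0 ⇒ p P0 h ⇒ p h h
Derivation 2: Expr ⇒ p P0 ⇒ p h P0 ⇒ p h h

Two distinct leftmost derivations for the same string.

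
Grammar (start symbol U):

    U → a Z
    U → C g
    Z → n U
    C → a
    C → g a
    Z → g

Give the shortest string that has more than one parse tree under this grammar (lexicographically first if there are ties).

a g

length 2: a g has 2 parse trees

Two derivations of a g:
  U ⇒ a Z ⇒ a g
  U ⇒ C g ⇒ a g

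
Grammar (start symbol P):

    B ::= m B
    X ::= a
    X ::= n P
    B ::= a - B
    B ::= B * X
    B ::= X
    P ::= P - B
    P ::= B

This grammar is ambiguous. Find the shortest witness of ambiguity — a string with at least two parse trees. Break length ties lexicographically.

a - a

length 1: no string has ≥2 trees
length 2: no string has ≥2 trees
length 3: a - a has 2 parse trees

Two derivations of a - a:
  P ⇒ P - B ⇒ B - B ⇒ X - B ⇒ a - B ⇒ a - X ⇒ a - a
  P ⇒ B ⇒ a - B ⇒ a - X ⇒ a - a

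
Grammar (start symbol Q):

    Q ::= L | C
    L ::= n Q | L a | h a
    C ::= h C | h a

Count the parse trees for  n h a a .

Parse trees for n h a a:
  [Q [L n [Q [L [L h a] a]]]]
  [Q [L [L n [Q [L h a]]] a]]
  [Q [L [L n [Q [C h a]]] a]]

3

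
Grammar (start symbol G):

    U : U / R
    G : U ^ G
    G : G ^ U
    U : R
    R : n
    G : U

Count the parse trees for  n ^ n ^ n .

4

Parse trees for n ^ n ^ n:
  [G [U [R n]] ^ [G [U [R n]] ^ [G [U [R n]]]]]
  [G [U [R n]] ^ [G [G [U [R n]]] ^ [U [R n]]]]
  [G [G [U [R n]] ^ [G [U [R n]]]] ^ [U [R n]]]
  [G [G [G [U [R n]]] ^ [U [R n]]] ^ [U [R n]]]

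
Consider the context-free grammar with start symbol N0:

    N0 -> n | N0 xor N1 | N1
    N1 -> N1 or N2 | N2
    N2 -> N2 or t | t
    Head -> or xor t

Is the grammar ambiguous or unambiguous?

Witness: t or t

Derivation 1: N0 ⇒ N1 ⇒ N1 or N2 ⇒ N2 or N2 ⇒ t or N2 ⇒ t or t
Derivation 2: N0 ⇒ N1 ⇒ N2 ⇒ N2 or t ⇒ t or t

Two distinct leftmost derivations for the same string.

Ambiguous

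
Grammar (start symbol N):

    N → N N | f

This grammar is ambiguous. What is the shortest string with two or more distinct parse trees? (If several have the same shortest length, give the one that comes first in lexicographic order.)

length 1: no string has ≥2 trees
length 2: no string has ≥2 trees
length 3: f f f has 2 parse trees

Two derivations of f f f:
  N ⇒ N N ⇒ N N N ⇒ f N N ⇒ f f N ⇒ f f f
  N ⇒ N N ⇒ f N ⇒ f N N ⇒ f f N ⇒ f f f

f f f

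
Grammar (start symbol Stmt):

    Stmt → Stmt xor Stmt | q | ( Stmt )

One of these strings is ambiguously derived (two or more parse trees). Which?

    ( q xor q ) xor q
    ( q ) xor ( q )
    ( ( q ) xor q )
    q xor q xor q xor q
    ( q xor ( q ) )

( q xor q ) xor q: 1 tree
( q ) xor ( q ): 1 tree
( ( q ) xor q ): 1 tree
q xor q xor q xor q: 5 trees
( q xor ( q ) ): 1 tree

q xor q xor q xor q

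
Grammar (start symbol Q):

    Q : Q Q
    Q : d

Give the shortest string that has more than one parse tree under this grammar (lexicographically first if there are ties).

d d d

length 1: no string has ≥2 trees
length 2: no string has ≥2 trees
length 3: d d d has 2 parse trees

Two derivations of d d d:
  Q ⇒ Q Q ⇒ Q Q Q ⇒ d Q Q ⇒ d d Q ⇒ d d d
  Q ⇒ Q Q ⇒ d Q ⇒ d Q Q ⇒ d d Q ⇒ d d d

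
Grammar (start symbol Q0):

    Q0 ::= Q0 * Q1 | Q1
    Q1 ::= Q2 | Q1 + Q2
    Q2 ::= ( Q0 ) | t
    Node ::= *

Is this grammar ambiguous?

Only Q0, Q1, Q2 are reachable from Q0; ignoring the rest: Q0 → Q0 * Q1 | Q1  ;  Q1 → Q1 + Q2 | Q2  — a left-associative chain with Q2 at the bottom. Each string factors uniquely by precedence.

Unambiguous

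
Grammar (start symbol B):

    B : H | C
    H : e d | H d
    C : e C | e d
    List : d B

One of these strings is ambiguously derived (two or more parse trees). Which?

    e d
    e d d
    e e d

e d: 2 trees
e d d: 1 tree
e e d: 1 tree

e d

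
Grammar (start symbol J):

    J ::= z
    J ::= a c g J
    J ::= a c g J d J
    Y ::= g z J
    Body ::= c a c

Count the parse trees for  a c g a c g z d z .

2

Parse trees for a c g a c g z d z:
  [J a c g [J a c g [J z] d [J z]]]
  [J a c g [J a c g [J z]] d [J z]]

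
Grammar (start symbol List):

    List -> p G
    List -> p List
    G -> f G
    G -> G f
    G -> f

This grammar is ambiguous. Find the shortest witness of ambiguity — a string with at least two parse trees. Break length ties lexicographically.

length 2: no string has ≥2 trees
length 3: p f f has 2 parse trees

Two derivations of p f f:
  List ⇒ p G ⇒ p f G ⇒ p f f
  List ⇒ p G ⇒ p G f ⇒ p f f

p f f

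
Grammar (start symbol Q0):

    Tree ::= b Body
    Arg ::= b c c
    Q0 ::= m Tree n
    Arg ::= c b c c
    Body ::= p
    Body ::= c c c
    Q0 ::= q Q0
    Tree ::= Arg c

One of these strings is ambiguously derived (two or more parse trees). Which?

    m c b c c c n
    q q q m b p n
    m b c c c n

m c b c c c n: 1 tree
q q q m b p n: 1 tree
m b c c c n: 2 trees

m b c c c n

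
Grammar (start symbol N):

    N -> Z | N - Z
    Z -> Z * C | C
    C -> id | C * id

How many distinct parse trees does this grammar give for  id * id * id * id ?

Parse trees for id * id * id * id:
  [N [Z [Z [C id]] * [C [C [C id] * id] * id]]]
  [N [Z [Z [Z [C id]] * [C id]] * [C [C id] * id]]]
  [N [Z [Z [C [C id] * id]] * [C [C id] * id]]]
  [N [Z [Z [Z [C id]] * [C [C id] * id]] * [C id]]]
  [N [Z [Z [Z [Z [C id]] * [C id]] * [C id]] * [C id]]]
  [N [Z [Z [Z [C [C id] * id]] * [C id]] * [C id]]]
  [N [Z [Z [C [C [C id] * id] * id]] * [C id]]]
  [N [Z [C [C [C [C id] * id] * id] * id]]]

8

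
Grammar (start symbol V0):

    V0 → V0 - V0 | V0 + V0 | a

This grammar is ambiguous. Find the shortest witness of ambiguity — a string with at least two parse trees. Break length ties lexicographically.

length 1: no string has ≥2 trees
length 3: no string has ≥2 trees
length 5: a + a + a has 2 parse trees

Two derivations of a + a + a:
  V0 ⇒ V0 + V0 ⇒ V0 + V0 + V0 ⇒ a + V0 + V0 ⇒ a + a + V0 ⇒ a + a + a
  V0 ⇒ V0 + V0 ⇒ a + V0 ⇒ a + V0 + V0 ⇒ a + a + V0 ⇒ a + a + a

a + a + a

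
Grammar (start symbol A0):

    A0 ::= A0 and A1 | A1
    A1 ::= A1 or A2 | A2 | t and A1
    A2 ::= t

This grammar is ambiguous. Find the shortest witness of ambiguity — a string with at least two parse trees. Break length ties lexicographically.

length 1: no string has ≥2 trees
length 3: t and t has 2 parse trees

Two derivations of t and t:
  A0 ⇒ A0 and A1 ⇒ A1 and A1 ⇒ A2 and A1 ⇒ t and A1 ⇒ t and A2 ⇒ t and t
  A0 ⇒ A1 ⇒ t and A1 ⇒ t and A2 ⇒ t and t

t and t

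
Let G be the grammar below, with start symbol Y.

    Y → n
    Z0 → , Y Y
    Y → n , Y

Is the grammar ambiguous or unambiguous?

Unambiguous

Only Y is reachable from Y; ignoring the rest: The reachable grammar is A → atom sep A | atom. Each atom is followed by either the separator (recurse) or end-of-string (stop) — no choice point.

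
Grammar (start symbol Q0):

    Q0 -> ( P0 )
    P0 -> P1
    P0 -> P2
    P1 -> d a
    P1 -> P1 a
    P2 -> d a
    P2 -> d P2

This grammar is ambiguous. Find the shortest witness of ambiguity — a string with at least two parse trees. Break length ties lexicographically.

length 4: ( d a ) has 2 parse trees

Two derivations of ( d a ):
  Q0 ⇒ ( P0 ) ⇒ ( P1 ) ⇒ ( d a )
  Q0 ⇒ ( P0 ) ⇒ ( P2 ) ⇒ ( d a )

( d a )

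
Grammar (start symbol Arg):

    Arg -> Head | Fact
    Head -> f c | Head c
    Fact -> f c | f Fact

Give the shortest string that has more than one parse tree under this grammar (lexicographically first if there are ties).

f c

length 2: f c has 2 parse trees

Two derivations of f c:
  Arg ⇒ Head ⇒ f c
  Arg ⇒ Fact ⇒ f c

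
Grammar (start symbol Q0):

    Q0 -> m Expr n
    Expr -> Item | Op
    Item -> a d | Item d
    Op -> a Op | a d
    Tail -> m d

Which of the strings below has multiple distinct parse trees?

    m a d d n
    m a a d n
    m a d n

m a d n

m a d d n: 1 tree
m a a d n: 1 tree
m a d n: 2 trees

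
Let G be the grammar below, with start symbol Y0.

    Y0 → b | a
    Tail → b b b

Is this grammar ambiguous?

Only Y0 is reachable from Y0; ignoring the rest: The reachable rules are right-linear with at most one rule per (nonterminal, next-terminal) pair. Each input token forces the next rule, so parsing is deterministic.

Unambiguous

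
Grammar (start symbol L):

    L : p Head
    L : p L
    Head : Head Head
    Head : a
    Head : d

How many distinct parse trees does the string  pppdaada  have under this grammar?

Parse trees for pppdaada (showing first 6 of 14):
  [L p [L p [L p [Head [Head d] [Head [Head a] [Head [Head a] [Head [Head d] [Head a]]]]]]]]
  [L p [L p [L p [Head [Head d] [Head [Head a] [Head [Head [Head a] [Head d]] [Head a]]]]]]]
  [L p [L p [L p [Head [Head d] [Head [Head [Head a] [Head a]] [Head [Head d] [Head a]]]]]]]
  [L p [L p [L p [Head [Head d] [Head [Head [Head a] [Head [Head a] [Head d]]] [Head a]]]]]]
  [L p [L p [L p [Head [Head d] [Head [Head [Head [Head a] [Head a]] [Head d]] [Head a]]]]]]
  [L p [L p [L p [Head [Head [Head d] [Head a]] [Head [Head a] [Head [Head d] [Head a]]]]]]]

14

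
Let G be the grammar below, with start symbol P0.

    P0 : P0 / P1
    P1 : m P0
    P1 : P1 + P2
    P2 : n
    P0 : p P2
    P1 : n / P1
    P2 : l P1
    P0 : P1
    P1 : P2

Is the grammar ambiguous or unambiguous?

Ambiguous

Witness: n / n

Derivation 1: P0 ⇒ P0 / P1 ⇒ P1 / P1 ⇒ P2 / P1 ⇒ n / P1 ⇒ n / P2 ⇒ n / n
Derivation 2: P0 ⇒ P1 ⇒ n / P1 ⇒ n / P2 ⇒ n / n

Two distinct leftmost derivations for the same string.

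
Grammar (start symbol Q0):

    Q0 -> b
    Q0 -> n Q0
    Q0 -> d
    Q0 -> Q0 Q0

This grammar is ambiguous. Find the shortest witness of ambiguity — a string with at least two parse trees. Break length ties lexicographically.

length 1: no string has ≥2 trees
length 2: no string has ≥2 trees
length 3: b b b has 2 parse trees

Two derivations of b b b:
  Q0 ⇒ Q0 Q0 ⇒ b Q0 ⇒ b Q0 Q0 ⇒ b b Q0 ⇒ b b b
  Q0 ⇒ Q0 Q0 ⇒ Q0 Q0 Q0 ⇒ b Q0 Q0 ⇒ b b Q0 ⇒ b b b

b b b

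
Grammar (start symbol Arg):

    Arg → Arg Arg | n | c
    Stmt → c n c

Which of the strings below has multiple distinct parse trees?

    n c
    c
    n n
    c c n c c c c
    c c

n c: 1 tree
c: 1 tree
n n: 1 tree
c c n c c c c: 132 trees
c c: 1 tree

c c n c c c c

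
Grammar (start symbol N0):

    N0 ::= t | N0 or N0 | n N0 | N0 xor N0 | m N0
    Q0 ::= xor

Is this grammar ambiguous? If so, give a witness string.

Ambiguous

Witness: m t or t

Derivation 1: N0 ⇒ N0 or N0 ⇒ m N0 or N0 ⇒ m t or N0 ⇒ m t or t
Derivation 2: N0 ⇒ m N0 ⇒ m N0 or N0 ⇒ m t or N0 ⇒ m t or t

Two distinct leftmost derivations for the same string.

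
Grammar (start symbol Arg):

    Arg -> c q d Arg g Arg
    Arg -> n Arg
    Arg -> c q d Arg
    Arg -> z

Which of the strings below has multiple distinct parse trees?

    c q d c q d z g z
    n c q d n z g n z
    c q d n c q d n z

c q d c q d z g z: 2 trees
n c q d n z g n z: 1 tree
c q d n c q d n z: 1 tree

c q d c q d z g z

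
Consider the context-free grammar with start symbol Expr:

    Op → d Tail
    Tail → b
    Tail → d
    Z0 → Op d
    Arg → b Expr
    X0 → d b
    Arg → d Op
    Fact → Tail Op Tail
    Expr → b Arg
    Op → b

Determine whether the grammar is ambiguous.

(X0, Z0, Fact are unreachable from Expr, so their rules don't affect L(Expr).) The reachable rules are right-linear with at most one rule per (nonterminal, next-terminal) pair. Each input token forces the next rule, so parsing is deterministic.

Unambiguous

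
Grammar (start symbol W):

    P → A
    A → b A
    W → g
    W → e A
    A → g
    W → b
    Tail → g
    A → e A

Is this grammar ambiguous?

Unambiguous

Only W, A are reachable from W; ignoring the rest: Restricted to the reachable nonterminals, every rule has the form A → t or A → t B, and no two rules for the same A share a first terminal. The grammar encodes a DFA — one run per string.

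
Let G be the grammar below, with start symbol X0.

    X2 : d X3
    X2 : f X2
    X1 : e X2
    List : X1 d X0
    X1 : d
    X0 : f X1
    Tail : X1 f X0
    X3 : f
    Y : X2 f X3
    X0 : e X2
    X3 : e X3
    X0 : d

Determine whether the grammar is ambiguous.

Unambiguous

Only X0, X1, X2, X3 are reachable from X0; ignoring the rest: Each reachable nonterminal has at most one production per leading terminal, and all productions are right-linear; the derivation is determined token-by-token.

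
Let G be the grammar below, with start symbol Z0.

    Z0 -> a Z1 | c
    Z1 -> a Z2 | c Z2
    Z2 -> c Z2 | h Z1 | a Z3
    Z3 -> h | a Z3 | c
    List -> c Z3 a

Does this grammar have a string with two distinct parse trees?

Only Z0, Z1, Z2, Z3 are reachable from Z0; ignoring the rest: Restricted to the reachable nonterminals, every rule has the form A → t or A → t B, and no two rules for the same A share a first terminal. The grammar encodes a DFA — one run per string.

Unambiguous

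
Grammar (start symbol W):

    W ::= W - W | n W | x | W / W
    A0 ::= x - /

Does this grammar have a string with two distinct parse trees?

Ambiguous

Witness: n x - x

Derivation 1: W ⇒ W - W ⇒ n W - W ⇒ n x - W ⇒ n x - x
Derivation 2: W ⇒ n W ⇒ n W - W ⇒ n x - W ⇒ n x - x

Two distinct leftmost derivations for the same string.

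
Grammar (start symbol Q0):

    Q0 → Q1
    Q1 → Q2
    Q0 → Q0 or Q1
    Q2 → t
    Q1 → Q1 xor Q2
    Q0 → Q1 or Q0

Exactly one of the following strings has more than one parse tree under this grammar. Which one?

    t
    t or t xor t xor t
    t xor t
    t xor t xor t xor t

t: 1 tree
t or t xor t xor t: 2 trees
t xor t: 1 tree
t xor t xor t xor t: 1 tree

t or t xor t xor t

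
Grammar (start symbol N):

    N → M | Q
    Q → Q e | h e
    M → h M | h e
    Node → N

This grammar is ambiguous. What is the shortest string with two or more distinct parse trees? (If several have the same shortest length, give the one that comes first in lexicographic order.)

h e

length 2: h e has 2 parse trees

Two derivations of h e:
  N ⇒ M ⇒ h e
  N ⇒ Q ⇒ h e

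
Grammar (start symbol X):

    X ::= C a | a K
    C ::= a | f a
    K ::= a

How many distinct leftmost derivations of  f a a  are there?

Parse trees for f a a:
  [X [C f a] a]

1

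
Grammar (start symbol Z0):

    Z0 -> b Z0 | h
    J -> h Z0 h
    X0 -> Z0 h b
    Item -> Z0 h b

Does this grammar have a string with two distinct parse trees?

(J, X0, Item are unreachable from Z0, so their rules don't affect L(Z0).) Each reachable nonterminal has at most one production per leading terminal, and all productions are right-linear; the derivation is determined token-by-token.

Unambiguous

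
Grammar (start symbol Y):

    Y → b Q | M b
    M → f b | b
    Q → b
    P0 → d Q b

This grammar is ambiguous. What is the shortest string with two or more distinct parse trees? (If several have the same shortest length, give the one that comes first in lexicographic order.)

b b

length 2: b b has 2 parse trees

Two derivations of b b:
  Y ⇒ b Q ⇒ b b
  Y ⇒ M b ⇒ b b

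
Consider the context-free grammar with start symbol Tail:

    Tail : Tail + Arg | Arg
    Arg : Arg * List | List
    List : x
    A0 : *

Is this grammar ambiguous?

Only Tail, Arg, List are reachable from Tail; ignoring the rest: The grammar is stratified — Tail handles '+' (left-recursive), Arg handles '*', List atoms. Each operator has a fixed associativity and precedence level, so every string has one parse.

Unambiguous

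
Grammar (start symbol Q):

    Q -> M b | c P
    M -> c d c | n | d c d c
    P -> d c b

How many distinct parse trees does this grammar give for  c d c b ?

2

Parse trees for c d c b:
  [Q [M c d c] b]
  [Q c [P d c b]]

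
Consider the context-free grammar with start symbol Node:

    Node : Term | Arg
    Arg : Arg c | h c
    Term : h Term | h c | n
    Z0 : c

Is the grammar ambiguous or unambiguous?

Ambiguous

Witness: h c

Derivation 1: Node ⇒ Term ⇒ h c
Derivation 2: Node ⇒ Arg ⇒ h c

Two distinct leftmost derivations for the same string.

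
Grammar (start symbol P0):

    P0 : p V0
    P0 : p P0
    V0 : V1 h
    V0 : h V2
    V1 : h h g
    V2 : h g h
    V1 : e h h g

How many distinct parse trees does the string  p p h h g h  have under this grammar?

Parse trees for p p h h g h:
  [P0 p [P0 p [V0 [V1 h h g] h]]]
  [P0 p [P0 p [V0 h [V2 h g h]]]]

2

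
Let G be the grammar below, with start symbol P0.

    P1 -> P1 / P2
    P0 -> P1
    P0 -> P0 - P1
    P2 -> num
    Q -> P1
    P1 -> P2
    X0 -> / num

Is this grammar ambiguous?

Only P0, P1, P2 are reachable from P0; ignoring the rest: The grammar is stratified — P0 handles '-' (left-recursive), P1 handles '/', P2 atoms. Each operator has a fixed associativity and precedence level, so every string has one parse.

Unambiguous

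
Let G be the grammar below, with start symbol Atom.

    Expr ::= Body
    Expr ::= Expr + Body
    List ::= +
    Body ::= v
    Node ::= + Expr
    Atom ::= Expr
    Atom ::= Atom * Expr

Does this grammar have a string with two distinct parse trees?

(List, Node are unreachable from Atom, so their rules don't affect L(Atom).) Atom → Atom * Expr | Expr  ;  Expr → Expr + Body | Body  — a left-associative chain with Body at the bottom. Each string factors uniquely by precedence.

Unambiguous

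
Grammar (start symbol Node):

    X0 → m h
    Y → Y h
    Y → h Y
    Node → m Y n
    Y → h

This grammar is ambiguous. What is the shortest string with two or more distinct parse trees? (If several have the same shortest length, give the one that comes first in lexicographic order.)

length 3: no string has ≥2 trees
length 4: m h h n has 2 parse trees

Two derivations of m h h n:
  Node ⇒ m Y n ⇒ m Y h n ⇒ m h h n
  Node ⇒ m Y n ⇒ m h Y n ⇒ m h h n

m h h n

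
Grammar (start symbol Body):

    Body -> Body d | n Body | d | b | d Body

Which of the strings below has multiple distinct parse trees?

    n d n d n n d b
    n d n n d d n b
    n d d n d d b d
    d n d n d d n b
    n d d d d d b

n d d n d d b d

n d n d n n d b: 1 tree
n d n n d d n b: 1 tree
n d d n d d b d: 7 trees
d n d n d d n b: 1 tree
n d d d d d b: 1 tree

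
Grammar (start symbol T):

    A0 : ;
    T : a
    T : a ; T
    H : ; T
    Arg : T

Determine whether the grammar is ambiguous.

(Arg, A0, H are unreachable from T, so their rules don't affect L(T).) The reachable grammar is A → atom sep A | atom. Each atom is followed by either the separator (recurse) or end-of-string (stop) — no choice point.

Unambiguous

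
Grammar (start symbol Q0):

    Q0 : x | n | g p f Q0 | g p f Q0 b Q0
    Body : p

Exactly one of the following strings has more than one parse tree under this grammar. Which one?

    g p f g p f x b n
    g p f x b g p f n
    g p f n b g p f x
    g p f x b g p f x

g p f g p f x b n

g p f g p f x b n: 2 trees
g p f x b g p f n: 1 tree
g p f n b g p f x: 1 tree
g p f x b g p f x: 1 tree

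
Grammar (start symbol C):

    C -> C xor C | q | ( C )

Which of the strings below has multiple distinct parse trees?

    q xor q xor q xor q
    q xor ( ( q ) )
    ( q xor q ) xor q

q xor q xor q xor q: 5 trees
q xor ( ( q ) ): 1 tree
( q xor q ) xor q: 1 tree

q xor q xor q xor q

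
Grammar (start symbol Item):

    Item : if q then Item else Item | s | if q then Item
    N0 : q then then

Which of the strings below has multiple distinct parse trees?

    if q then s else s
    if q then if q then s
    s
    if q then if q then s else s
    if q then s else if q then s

if q then s else s: 1 tree
if q then if q then s: 1 tree
s: 1 tree
if q then if q then s else s: 2 trees
if q then s else if q then s: 1 tree

if q then if q then s else s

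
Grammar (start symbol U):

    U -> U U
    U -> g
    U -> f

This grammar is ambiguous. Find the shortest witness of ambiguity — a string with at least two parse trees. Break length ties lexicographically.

length 1: no string has ≥2 trees
length 2: no string has ≥2 trees
length 3: f f f has 2 parse trees

Two derivations of f f f:
  U ⇒ U U ⇒ U U U ⇒ f U U ⇒ f f U ⇒ f f f
  U ⇒ U U ⇒ f U ⇒ f U U ⇒ f f U ⇒ f f f

f f f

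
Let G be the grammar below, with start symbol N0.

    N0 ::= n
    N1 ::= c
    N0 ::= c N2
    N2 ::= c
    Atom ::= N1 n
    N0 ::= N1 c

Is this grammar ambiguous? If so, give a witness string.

Ambiguous

Witness: c c

Derivation 1: N0 ⇒ c N2 ⇒ c c
Derivation 2: N0 ⇒ N1 c ⇒ c c

Two distinct leftmost derivations for the same string.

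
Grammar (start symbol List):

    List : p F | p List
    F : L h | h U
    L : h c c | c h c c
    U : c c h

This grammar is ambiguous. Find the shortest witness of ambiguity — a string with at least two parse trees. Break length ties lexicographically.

length 5: p h c c h has 2 parse trees

Two derivations of p h c c h:
  List ⇒ p F ⇒ p L h ⇒ p h c c h
  List ⇒ p F ⇒ p h U ⇒ p h c c h

p h c c h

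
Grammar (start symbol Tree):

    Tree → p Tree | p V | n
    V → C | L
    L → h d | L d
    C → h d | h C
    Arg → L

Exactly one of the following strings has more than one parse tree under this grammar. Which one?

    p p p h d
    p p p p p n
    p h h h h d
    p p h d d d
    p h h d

p p p h d

p p p h d: 2 trees
p p p p p n: 1 tree
p h h h h d: 1 tree
p p h d d d: 1 tree
p h h d: 1 tree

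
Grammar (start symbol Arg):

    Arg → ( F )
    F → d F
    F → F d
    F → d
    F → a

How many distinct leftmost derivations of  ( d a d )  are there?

Parse trees for ( d a d ):
  [Arg ( [F d [F [F a] d]] )]
  [Arg ( [F [F d [F a]] d] )]

2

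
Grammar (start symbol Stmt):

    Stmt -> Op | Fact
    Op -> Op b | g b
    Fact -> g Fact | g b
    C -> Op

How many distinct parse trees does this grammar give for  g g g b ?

1

Parse trees for g g g b:
  [Stmt [Fact g [Fact g [Fact g b]]]]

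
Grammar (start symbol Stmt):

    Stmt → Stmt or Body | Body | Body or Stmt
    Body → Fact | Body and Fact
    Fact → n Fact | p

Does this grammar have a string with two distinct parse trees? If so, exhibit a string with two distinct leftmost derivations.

Witness: p or p

Derivation 1: Stmt ⇒ Stmt or Body ⇒ Body or Body ⇒ Fact or Body ⇒ p or Body ⇒ p or Fact ⇒ p or p
Derivation 2: Stmt ⇒ Body or Stmt ⇒ Fact or Stmt ⇒ p or Stmt ⇒ p or Body ⇒ p or Fact ⇒ p or p

Two distinct leftmost derivations for the same string.

Ambiguous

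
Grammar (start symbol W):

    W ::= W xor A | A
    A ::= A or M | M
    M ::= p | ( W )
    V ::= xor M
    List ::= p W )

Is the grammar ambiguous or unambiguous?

Unambiguous

(V, List are unreachable from W, so their rules don't affect L(W).) This is a standard precedence ladder (W over A over M), with each level left-recursive on its own operator ('xor' at W, 'or' at A). That structure is LR(1), hence unambiguous.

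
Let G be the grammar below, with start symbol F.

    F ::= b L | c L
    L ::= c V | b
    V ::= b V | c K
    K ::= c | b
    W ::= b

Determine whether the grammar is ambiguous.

Only F, L, V, K are reachable from F; ignoring the rest: Restricted to the reachable nonterminals, every rule has the form A → t or A → t B, and no two rules for the same A share a first terminal. The grammar encodes a DFA — one run per string.

Unambiguous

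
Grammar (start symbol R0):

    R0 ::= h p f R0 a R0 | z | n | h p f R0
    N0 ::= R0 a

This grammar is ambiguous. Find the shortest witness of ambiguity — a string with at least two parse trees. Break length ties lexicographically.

length 1: no string has ≥2 trees
length 4: no string has ≥2 trees
length 6: no string has ≥2 trees
length 7: no string has ≥2 trees
length 9: h p f h p f n a n has 2 parse trees

Two derivations of h p f h p f n a n:
  R0 ⇒ h p f R0 a R0 ⇒ h p f h p f R0 a R0 ⇒ h p f h p f n a R0 ⇒ h p f h p f n a n
  R0 ⇒ h p f R0 ⇒ h p f h p f R0 a R0 ⇒ h p f h p f n a R0 ⇒ h p f h p f n a n

h p f h p f n a n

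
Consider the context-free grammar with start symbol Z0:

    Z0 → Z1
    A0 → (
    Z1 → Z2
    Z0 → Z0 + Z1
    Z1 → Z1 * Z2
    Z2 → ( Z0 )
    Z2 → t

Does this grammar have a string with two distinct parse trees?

(A0 is unreachable from Z0, so its rules don't affect L(Z0).) This is a standard precedence ladder (Z0 over Z1 over Z2), with each level left-recursive on its own operator ('+' at Z0, '*' at Z1). That structure is LR(1), hence unambiguous.

Unambiguous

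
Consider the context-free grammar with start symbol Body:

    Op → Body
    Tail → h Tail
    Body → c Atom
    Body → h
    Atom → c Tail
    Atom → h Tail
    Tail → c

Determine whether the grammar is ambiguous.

(Op is unreachable from Body, so its rules don't affect L(Body).) Each reachable nonterminal has at most one production per leading terminal, and all productions are right-linear; the derivation is determined token-by-token.

Unambiguous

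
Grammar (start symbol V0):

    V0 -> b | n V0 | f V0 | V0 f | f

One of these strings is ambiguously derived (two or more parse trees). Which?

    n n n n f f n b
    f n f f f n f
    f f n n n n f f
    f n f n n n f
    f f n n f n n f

f f n n n n f f

n n n n f f n b: 1 tree
f n f f f n f: 1 tree
f f n n n n f f: 8 trees
f n f n n n f: 1 tree
f f n n f n n f: 1 tree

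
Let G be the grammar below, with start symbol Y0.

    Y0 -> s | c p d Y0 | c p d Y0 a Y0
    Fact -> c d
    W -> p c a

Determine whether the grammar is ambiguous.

Witness: c p d c p d s a s

Derivation 1: Y0 ⇒ c p d Y0 ⇒ c p d c p d Y0 a Y0 ⇒ c p d c p d s a Y0 ⇒ c p d c p d s a s
Derivation 2: Y0 ⇒ c p d Y0 a Y0 ⇒ c p d c p d Y0 a Y0 ⇒ c p d c p d s a Y0 ⇒ c p d c p d s a s

Two distinct leftmost derivations for the same string.

Ambiguous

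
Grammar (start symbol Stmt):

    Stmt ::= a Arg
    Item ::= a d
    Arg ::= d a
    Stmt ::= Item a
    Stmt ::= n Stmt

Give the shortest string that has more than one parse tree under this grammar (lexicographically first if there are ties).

length 3: a d a has 2 parse trees

Two derivations of a d a:
  Stmt ⇒ a Arg ⇒ a d a
  Stmt ⇒ Item a ⇒ a d a

a d a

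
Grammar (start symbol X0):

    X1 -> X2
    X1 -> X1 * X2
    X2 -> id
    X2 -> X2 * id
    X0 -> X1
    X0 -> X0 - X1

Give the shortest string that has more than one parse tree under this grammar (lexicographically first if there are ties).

id * id

length 1: no string has ≥2 trees
length 3: id * id has 2 parse trees

Two derivations of id * id:
  X0 ⇒ X1 ⇒ X2 ⇒ X2 * id ⇒ id * id
  X0 ⇒ X1 ⇒ X1 * X2 ⇒ X2 * X2 ⇒ id * X2 ⇒ id * id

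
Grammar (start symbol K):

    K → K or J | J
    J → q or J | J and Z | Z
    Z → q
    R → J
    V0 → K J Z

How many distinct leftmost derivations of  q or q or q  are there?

4

Parse trees for q or q or q:
  [K [K [J [Z q]]] or [J q or [J [Z q]]]]
  [K [K [K [J [Z q]]] or [J [Z q]]] or [J [Z q]]]
  [K [K [J q or [J [Z q]]]] or [J [Z q]]]
  [K [J q or [J q or [J [Z q]]]]]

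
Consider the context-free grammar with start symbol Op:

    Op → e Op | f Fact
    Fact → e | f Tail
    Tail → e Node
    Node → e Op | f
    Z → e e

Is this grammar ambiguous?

Only Op, Fact, Tail, Node are reachable from Op; ignoring the rest: The reachable rules are right-linear with at most one rule per (nonterminal, next-terminal) pair. Each input token forces the next rule, so parsing is deterministic.

Unambiguous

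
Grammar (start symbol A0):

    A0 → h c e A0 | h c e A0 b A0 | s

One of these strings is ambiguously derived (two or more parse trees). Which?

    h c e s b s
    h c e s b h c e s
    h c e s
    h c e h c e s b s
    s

h c e h c e s b s

h c e s b s: 1 tree
h c e s b h c e s: 1 tree
h c e s: 1 tree
h c e h c e s b s: 2 trees
s: 1 tree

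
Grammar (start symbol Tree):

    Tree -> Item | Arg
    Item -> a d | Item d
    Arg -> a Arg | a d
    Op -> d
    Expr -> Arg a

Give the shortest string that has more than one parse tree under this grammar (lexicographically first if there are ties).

length 2: a d has 2 parse trees

Two derivations of a d:
  Tree ⇒ Item ⇒ a d
  Tree ⇒ Arg ⇒ a d

a d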